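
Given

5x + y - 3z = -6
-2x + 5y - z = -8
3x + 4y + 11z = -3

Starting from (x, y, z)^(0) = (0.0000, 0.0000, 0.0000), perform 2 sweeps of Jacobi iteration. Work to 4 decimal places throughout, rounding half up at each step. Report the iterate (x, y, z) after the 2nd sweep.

Iteration 1:
  x = (-6 - (1)·0.0000 - (-3)·0.0000) / (5) = -1.2000
  y = (-8 - (-2)·0.0000 - (-1)·0.0000) / (5) = -1.6000
  z = (-3 - (3)·0.0000 - (4)·0.0000) / (11) = -0.2727
Iteration 2:
  x = (-6 - (1)·-1.6000 - (-3)·-0.2727) / (5) = -1.0436
  y = (-8 - (-2)·-1.2000 - (-1)·-0.2727) / (5) = -2.1345
  z = (-3 - (3)·-1.2000 - (4)·-1.6000) / (11) = 0.6364

(-1.0436, -2.1345, 0.6364)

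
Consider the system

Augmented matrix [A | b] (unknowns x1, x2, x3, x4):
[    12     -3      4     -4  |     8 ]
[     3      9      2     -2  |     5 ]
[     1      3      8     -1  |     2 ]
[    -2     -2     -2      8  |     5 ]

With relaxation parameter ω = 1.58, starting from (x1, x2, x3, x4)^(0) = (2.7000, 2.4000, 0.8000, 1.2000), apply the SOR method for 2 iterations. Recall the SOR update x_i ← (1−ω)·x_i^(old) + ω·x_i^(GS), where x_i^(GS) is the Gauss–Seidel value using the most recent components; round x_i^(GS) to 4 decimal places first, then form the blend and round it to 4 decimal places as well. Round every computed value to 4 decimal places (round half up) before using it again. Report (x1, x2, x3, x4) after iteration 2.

Iteration 1:
  x1: GS value = (8 - (-3)·2.4000 - (4)·0.8000 - (-4)·1.2000) / (12) = 1.4000;  x1 ← (1−ω)·2.7000 + ω·1.4000 = 0.6460
  x2: GS value = (5 - (3)·0.6460 - (2)·0.8000 - (-2)·1.2000) / (9) = 0.4291;  x2 ← (1−ω)·2.4000 + ω·0.4291 = -0.7140
  x3: GS value = (2 - (1)·0.6460 - (3)·-0.7140 - (-1)·1.2000) / (8) = 0.5870;  x3 ← (1−ω)·0.8000 + ω·0.5870 = 0.4635
  x4: GS value = (5 - (-2)·0.6460 - (-2)·-0.7140 - (-2)·0.4635) / (8) = 0.7239;  x4 ← (1−ω)·1.2000 + ω·0.7239 = 0.4478
Iteration 2:
  x1: GS value = (8 - (-3)·-0.7140 - (4)·0.4635 - (-4)·0.4478) / (12) = 0.4829;  x1 ← (1−ω)·0.6460 + ω·0.4829 = 0.3883
  x2: GS value = (5 - (3)·0.3883 - (2)·0.4635 - (-2)·0.4478) / (9) = 0.4226;  x2 ← (1−ω)·-0.7140 + ω·0.4226 = 1.0818
  x3: GS value = (2 - (1)·0.3883 - (3)·1.0818 - (-1)·0.4478) / (8) = -0.1482;  x3 ← (1−ω)·0.4635 + ω·-0.1482 = -0.5030
  x4: GS value = (5 - (-2)·0.3883 - (-2)·1.0818 - (-2)·-0.5030) / (8) = 0.8668;  x4 ← (1−ω)·0.4478 + ω·0.8668 = 1.1098

(0.3883, 1.0818, -0.5030, 1.1098)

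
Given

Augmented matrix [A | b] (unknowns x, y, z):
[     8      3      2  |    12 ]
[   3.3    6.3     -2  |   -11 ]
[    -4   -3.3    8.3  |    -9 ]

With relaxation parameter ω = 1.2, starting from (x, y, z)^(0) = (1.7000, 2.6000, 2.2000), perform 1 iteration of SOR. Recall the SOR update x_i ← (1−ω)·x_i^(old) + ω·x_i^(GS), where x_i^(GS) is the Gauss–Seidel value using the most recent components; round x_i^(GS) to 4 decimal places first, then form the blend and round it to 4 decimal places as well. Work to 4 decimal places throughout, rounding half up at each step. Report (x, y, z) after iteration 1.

(-0.3700, -1.5446, -2.6922)

Iteration 1:
  x: GS value = (12 - (3)·2.6000 - (2)·2.2000) / (8) = -0.0250;  x ← (1−ω)·1.7000 + ω·-0.0250 = -0.3700
  y: GS value = (-11 - (3.3)·-0.3700 - (-2)·2.2000) / (6.3) = -0.8538;  y ← (1−ω)·2.6000 + ω·-0.8538 = -1.5446
  z: GS value = (-9 - (-4)·-0.3700 - (-3.3)·-1.5446) / (8.3) = -1.8768;  z ← (1−ω)·2.2000 + ω·-1.8768 = -2.6922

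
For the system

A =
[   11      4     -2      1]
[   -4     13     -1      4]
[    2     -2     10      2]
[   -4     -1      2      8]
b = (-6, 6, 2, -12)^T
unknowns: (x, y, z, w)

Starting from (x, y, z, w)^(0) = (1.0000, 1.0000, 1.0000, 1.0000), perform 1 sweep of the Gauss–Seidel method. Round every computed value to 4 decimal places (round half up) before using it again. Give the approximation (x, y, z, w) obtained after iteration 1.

(-0.8182, -0.0210, 0.1594, -1.9516)

Iteration 1:
  x = (-6 - (4)·1.0000 - (-2)·1.0000 - (1)·1.0000) / (11) = -0.8182
  y = (6 - (-4)·-0.8182 - (-1)·1.0000 - (4)·1.0000) / (13) = -0.0210
  z = (2 - (2)·-0.8182 - (-2)·-0.0210 - (2)·1.0000) / (10) = 0.1594
  w = (-12 - (-4)·-0.8182 - (-1)·-0.0210 - (2)·0.1594) / (8) = -1.9516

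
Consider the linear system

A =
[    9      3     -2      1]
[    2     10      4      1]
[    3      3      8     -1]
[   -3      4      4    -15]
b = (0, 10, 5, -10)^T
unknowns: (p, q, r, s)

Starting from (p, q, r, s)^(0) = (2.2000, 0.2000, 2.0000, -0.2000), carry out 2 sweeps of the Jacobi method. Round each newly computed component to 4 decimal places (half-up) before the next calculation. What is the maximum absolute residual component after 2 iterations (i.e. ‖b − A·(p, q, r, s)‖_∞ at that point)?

10.0027

Iteration 1:
  p = (0 - (3)·0.2000 - (-2)·2.0000 - (1)·-0.2000) / (9) = 0.4000
  q = (10 - (2)·2.2000 - (4)·2.0000 - (1)·-0.2000) / (10) = -0.2200
  r = (5 - (3)·2.2000 - (3)·0.2000 - (-1)·-0.2000) / (8) = -0.3000
  s = (-10 - (-3)·2.2000 - (4)·0.2000 - (4)·2.0000) / (-15) = 0.8133
Iteration 2:
  p = (0 - (3)·-0.2200 - (-2)·-0.3000 - (1)·0.8133) / (9) = -0.0837
  q = (10 - (2)·0.4000 - (4)·-0.3000 - (1)·0.8133) / (10) = 0.9587
  r = (5 - (3)·0.4000 - (3)·-0.2200 - (-1)·0.8133) / (8) = 0.6592
  s = (-10 - (-3)·0.4000 - (4)·-0.2200 - (4)·-0.3000) / (-15) = 0.4480
Residual b − A·x = (-1.2524, -2.5044, -2.4506, -10.0027); ∞-norm = 10.0027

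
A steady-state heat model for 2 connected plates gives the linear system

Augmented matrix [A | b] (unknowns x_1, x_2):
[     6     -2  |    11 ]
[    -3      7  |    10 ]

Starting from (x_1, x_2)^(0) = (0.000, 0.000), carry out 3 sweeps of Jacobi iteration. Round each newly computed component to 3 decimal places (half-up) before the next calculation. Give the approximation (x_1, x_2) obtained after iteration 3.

Iteration 1:
  x_1 = (11 - (-2)·0.000) / (6) = 1.833
  x_2 = (10 - (-3)·0.000) / (7) = 1.429
Iteration 2:
  x_1 = (11 - (-2)·1.429) / (6) = 2.310
  x_2 = (10 - (-3)·1.833) / (7) = 2.214
Iteration 3:
  x_1 = (11 - (-2)·2.214) / (6) = 2.571
  x_2 = (10 - (-3)·2.310) / (7) = 2.419

(2.571, 2.419)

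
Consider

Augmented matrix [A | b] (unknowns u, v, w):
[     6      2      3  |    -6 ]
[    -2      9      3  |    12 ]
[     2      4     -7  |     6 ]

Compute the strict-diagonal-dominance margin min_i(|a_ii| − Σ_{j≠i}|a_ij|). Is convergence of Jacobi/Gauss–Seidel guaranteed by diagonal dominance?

row 1: |6| − (2+3) = 1
row 2: |9| − (2+3) = 4
row 3: |-7| − (2+4) = 1
minimum over rows = 1 → strictly diagonally dominant (convergence guaranteed)

1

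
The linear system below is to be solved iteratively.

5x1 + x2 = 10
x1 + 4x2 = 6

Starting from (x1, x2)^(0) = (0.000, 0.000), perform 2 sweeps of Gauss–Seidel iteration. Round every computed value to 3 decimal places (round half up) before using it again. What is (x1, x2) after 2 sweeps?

(1.800, 1.050)

Iteration 1:
  x1 = (10 - (1)·0.000) / (5) = 2.000
  x2 = (6 - (1)·2.000) / (4) = 1.000
Iteration 2:
  x1 = (10 - (1)·1.000) / (5) = 1.800
  x2 = (6 - (1)·1.800) / (4) = 1.050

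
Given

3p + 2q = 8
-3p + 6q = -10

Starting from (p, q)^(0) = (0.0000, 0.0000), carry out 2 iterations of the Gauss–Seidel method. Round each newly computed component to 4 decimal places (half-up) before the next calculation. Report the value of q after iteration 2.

-0.2222

Iteration 1:
  p = (8 - (2)·0.0000) / (3) = 2.6667
  q = (-10 - (-3)·2.6667) / (6) = -0.3333
Iteration 2:
  p = (8 - (2)·-0.3333) / (3) = 2.8889
  q = (-10 - (-3)·2.8889) / (6) = -0.2222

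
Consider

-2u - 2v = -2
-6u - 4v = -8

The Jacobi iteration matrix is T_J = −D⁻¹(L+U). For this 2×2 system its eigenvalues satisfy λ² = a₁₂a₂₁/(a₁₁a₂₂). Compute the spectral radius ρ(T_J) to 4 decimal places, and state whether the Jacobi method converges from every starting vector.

a₁₂a₂₁/(a₁₁a₂₂) = (-2)·(-6) / ((-2)·(-4)) = 1.500000
ρ = √|1.500000| = √1.500000 = 1.2247
ρ > 1, so Jacobi diverges

1.2247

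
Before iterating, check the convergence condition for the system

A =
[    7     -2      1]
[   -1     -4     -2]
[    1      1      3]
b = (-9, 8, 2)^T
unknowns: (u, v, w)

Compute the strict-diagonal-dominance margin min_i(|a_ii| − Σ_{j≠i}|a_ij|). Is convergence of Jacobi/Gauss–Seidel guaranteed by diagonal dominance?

1

row 1: |7| − (2+1) = 4
row 2: |-4| − (1+2) = 1
row 3: |3| − (1+1) = 1
minimum over rows = 1 → strictly diagonally dominant (convergence guaranteed)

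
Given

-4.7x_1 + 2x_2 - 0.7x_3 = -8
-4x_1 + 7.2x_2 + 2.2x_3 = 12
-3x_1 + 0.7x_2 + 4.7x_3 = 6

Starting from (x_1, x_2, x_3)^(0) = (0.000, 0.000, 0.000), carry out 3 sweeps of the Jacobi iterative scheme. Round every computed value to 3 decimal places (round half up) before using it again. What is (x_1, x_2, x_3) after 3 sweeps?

Iteration 1:
  x_1 = (-8 - (2)·0.000 - (-0.7)·0.000) / (-4.7) = 1.702
  x_2 = (12 - (-4)·0.000 - (2.2)·0.000) / (7.2) = 1.667
  x_3 = (6 - (-3)·0.000 - (0.7)·0.000) / (4.7) = 1.277
Iteration 2:
  x_1 = (-8 - (2)·1.667 - (-0.7)·1.277) / (-4.7) = 2.221
  x_2 = (12 - (-4)·1.702 - (2.2)·1.277) / (7.2) = 2.222
  x_3 = (6 - (-3)·1.702 - (0.7)·1.667) / (4.7) = 2.115
Iteration 3:
  x_1 = (-8 - (2)·2.222 - (-0.7)·2.115) / (-4.7) = 2.333
  x_2 = (12 - (-4)·2.221 - (2.2)·2.115) / (7.2) = 2.254
  x_3 = (6 - (-3)·2.221 - (0.7)·2.222) / (4.7) = 2.363

(2.333, 2.254, 2.363)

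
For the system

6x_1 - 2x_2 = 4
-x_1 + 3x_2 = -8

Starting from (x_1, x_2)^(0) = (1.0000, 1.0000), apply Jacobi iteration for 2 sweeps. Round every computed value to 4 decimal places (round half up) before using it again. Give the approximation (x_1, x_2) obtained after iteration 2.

(-0.1111, -2.3333)

Iteration 1:
  x_1 = (4 - (-2)·1.0000) / (6) = 1.0000
  x_2 = (-8 - (-1)·1.0000) / (3) = -2.3333
Iteration 2:
  x_1 = (4 - (-2)·-2.3333) / (6) = -0.1111
  x_2 = (-8 - (-1)·1.0000) / (3) = -2.3333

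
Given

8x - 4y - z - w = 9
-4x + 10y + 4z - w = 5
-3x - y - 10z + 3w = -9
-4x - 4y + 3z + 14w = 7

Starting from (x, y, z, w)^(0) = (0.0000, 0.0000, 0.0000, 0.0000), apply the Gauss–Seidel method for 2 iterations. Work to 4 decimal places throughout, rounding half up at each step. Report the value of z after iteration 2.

Iteration 1:
  x = (9 - (-4)·0.0000 - (-1)·0.0000 - (-1)·0.0000) / (8) = 1.1250
  y = (5 - (-4)·1.1250 - (4)·0.0000 - (-1)·0.0000) / (10) = 0.9500
  z = (-9 - (-3)·1.1250 - (-1)·0.9500 - (3)·0.0000) / (-10) = 0.4675
  w = (7 - (-4)·1.1250 - (-4)·0.9500 - (3)·0.4675) / (14) = 0.9927
Iteration 2:
  x = (9 - (-4)·0.9500 - (-1)·0.4675 - (-1)·0.9927) / (8) = 1.7825
  y = (5 - (-4)·1.7825 - (4)·0.4675 - (-1)·0.9927) / (10) = 1.1253
  z = (-9 - (-3)·1.7825 - (-1)·1.1253 - (3)·0.9927) / (-10) = 0.5505
  w = (7 - (-4)·1.7825 - (-4)·1.1253 - (3)·0.5505) / (14) = 1.2128

0.5505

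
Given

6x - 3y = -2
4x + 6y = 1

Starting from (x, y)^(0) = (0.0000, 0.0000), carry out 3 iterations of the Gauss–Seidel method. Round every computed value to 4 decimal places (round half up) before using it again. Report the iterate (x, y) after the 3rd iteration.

(-0.2037, 0.3025)

Iteration 1:
  x = (-2 - (-3)·0.0000) / (6) = -0.3333
  y = (1 - (4)·-0.3333) / (6) = 0.3889
Iteration 2:
  x = (-2 - (-3)·0.3889) / (6) = -0.1389
  y = (1 - (4)·-0.1389) / (6) = 0.2593
Iteration 3:
  x = (-2 - (-3)·0.2593) / (6) = -0.2037
  y = (1 - (4)·-0.2037) / (6) = 0.3025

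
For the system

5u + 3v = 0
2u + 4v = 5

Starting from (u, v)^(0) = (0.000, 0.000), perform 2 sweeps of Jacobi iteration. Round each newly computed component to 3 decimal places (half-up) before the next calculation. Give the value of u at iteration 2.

Iteration 1:
  u = (0 - (3)·0.000) / (5) = 0.000
  v = (5 - (2)·0.000) / (4) = 1.250
Iteration 2:
  u = (0 - (3)·1.250) / (5) = -0.750
  v = (5 - (2)·0.000) / (4) = 1.250

-0.750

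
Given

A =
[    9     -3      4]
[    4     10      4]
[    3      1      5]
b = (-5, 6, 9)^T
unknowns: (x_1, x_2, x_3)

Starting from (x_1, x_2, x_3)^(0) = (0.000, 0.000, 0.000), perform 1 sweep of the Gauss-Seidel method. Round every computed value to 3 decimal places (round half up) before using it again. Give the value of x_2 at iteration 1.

0.822

Iteration 1:
  x_1 = (-5 - (-3)·0.000 - (4)·0.000) / (9) = -0.556
  x_2 = (6 - (4)·-0.556 - (4)·0.000) / (10) = 0.822
  x_3 = (9 - (3)·-0.556 - (1)·0.822) / (5) = 1.969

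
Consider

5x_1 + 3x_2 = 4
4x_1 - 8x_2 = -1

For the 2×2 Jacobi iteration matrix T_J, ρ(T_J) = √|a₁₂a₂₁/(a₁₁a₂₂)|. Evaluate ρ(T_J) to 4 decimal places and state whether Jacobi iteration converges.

0.5477

a₁₂a₂₁/(a₁₁a₂₂) = (3)·(4) / ((5)·(-8)) = -0.300000
ρ = √|-0.300000| = √0.300000 = 0.5477
ρ < 1, so Jacobi converges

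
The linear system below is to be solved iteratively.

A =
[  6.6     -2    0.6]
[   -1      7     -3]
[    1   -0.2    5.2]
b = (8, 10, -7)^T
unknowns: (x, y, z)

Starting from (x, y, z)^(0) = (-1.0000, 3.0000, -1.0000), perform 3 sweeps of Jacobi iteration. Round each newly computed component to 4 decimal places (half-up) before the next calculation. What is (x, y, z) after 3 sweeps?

Iteration 1:
  x = (8 - (-2)·3.0000 - (0.6)·-1.0000) / (6.6) = 2.2121
  y = (10 - (-1)·-1.0000 - (-3)·-1.0000) / (7) = 0.8571
  z = (-7 - (1)·-1.0000 - (-0.2)·3.0000) / (5.2) = -1.0385
Iteration 2:
  x = (8 - (-2)·0.8571 - (0.6)·-1.0385) / (6.6) = 1.5663
  y = (10 - (-1)·2.2121 - (-3)·-1.0385) / (7) = 1.2995
  z = (-7 - (1)·2.2121 - (-0.2)·0.8571) / (5.2) = -1.7386
Iteration 3:
  x = (8 - (-2)·1.2995 - (0.6)·-1.7386) / (6.6) = 1.7640
  y = (10 - (-1)·1.5663 - (-3)·-1.7386) / (7) = 0.9072
  z = (-7 - (1)·1.5663 - (-0.2)·1.2995) / (5.2) = -1.5974

(1.7640, 0.9072, -1.5974)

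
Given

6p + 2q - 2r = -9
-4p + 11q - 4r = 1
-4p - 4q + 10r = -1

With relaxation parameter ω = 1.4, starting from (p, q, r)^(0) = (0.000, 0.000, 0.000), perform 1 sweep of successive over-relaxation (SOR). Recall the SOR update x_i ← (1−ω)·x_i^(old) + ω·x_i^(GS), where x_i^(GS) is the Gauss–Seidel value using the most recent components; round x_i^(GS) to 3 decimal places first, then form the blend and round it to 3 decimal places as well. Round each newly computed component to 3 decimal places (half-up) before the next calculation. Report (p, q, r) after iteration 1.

Iteration 1:
  p: GS value = (-9 - (2)·0.000 - (-2)·0.000) / (6) = -1.500;  p ← (1−ω)·0.000 + ω·-1.500 = -2.100
  q: GS value = (1 - (-4)·-2.100 - (-4)·0.000) / (11) = -0.673;  q ← (1−ω)·0.000 + ω·-0.673 = -0.942
  r: GS value = (-1 - (-4)·-2.100 - (-4)·-0.942) / (10) = -1.317;  r ← (1−ω)·0.000 + ω·-1.317 = -1.844

(-2.100, -0.942, -1.844)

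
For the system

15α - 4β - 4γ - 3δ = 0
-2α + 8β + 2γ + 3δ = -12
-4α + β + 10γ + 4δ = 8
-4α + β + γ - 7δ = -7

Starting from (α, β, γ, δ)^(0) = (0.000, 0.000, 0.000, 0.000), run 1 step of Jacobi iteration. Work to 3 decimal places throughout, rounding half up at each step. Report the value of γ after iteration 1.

Iteration 1:
  α = (0 - (-4)·0.000 - (-4)·0.000 - (-3)·0.000) / (15) = 0.000
  β = (-12 - (-2)·0.000 - (2)·0.000 - (3)·0.000) / (8) = -1.500
  γ = (8 - (-4)·0.000 - (1)·0.000 - (4)·0.000) / (10) = 0.800
  δ = (-7 - (-4)·0.000 - (1)·0.000 - (1)·0.000) / (-7) = 1.000

0.800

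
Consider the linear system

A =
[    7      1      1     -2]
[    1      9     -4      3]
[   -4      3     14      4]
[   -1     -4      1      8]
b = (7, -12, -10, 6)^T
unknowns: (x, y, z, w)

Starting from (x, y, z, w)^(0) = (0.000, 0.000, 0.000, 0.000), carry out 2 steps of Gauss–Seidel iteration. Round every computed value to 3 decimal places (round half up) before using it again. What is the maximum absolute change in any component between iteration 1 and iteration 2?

0.271

Iteration 1:
  x = (7 - (1)·0.000 - (1)·0.000 - (-2)·0.000) / (7) = 1.000
  y = (-12 - (1)·1.000 - (-4)·0.000 - (3)·0.000) / (9) = -1.444
  z = (-10 - (-4)·1.000 - (3)·-1.444 - (4)·0.000) / (14) = -0.119
  w = (6 - (-1)·1.000 - (-4)·-1.444 - (1)·-0.119) / (8) = 0.168
Iteration 2:
  x = (7 - (1)·-1.444 - (1)·-0.119 - (-2)·0.168) / (7) = 1.271
  y = (-12 - (1)·1.271 - (-4)·-0.119 - (3)·0.168) / (9) = -1.583
  z = (-10 - (-4)·1.271 - (3)·-1.583 - (4)·0.168) / (14) = -0.060
  w = (6 - (-1)·1.271 - (-4)·-1.583 - (1)·-0.060) / (8) = 0.125
Change: (0.271, -0.139, 0.059, -0.043) → max |·| = 0.271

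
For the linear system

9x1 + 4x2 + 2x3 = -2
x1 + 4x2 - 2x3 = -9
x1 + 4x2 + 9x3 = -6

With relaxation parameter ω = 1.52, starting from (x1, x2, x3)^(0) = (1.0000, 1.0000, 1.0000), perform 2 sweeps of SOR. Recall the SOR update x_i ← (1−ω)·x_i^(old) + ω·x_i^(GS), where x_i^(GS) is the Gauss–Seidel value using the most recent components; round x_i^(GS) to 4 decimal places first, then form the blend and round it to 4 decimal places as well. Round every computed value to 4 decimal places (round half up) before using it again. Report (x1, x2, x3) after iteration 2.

(2.1510, -2.6112, 0.1532)

Iteration 1:
  x1: GS value = (-2 - (4)·1.0000 - (2)·1.0000) / (9) = -0.8889;  x1 ← (1−ω)·1.0000 + ω·-0.8889 = -1.8711
  x2: GS value = (-9 - (1)·-1.8711 - (-2)·1.0000) / (4) = -1.2822;  x2 ← (1−ω)·1.0000 + ω·-1.2822 = -2.4689
  x3: GS value = (-6 - (1)·-1.8711 - (4)·-2.4689) / (9) = 0.6385;  x3 ← (1−ω)·1.0000 + ω·0.6385 = 0.4505
Iteration 2:
  x1: GS value = (-2 - (4)·-2.4689 - (2)·0.4505) / (9) = 0.7750;  x1 ← (1−ω)·-1.8711 + ω·0.7750 = 2.1510
  x2: GS value = (-9 - (1)·2.1510 - (-2)·0.4505) / (4) = -2.5625;  x2 ← (1−ω)·-2.4689 + ω·-2.5625 = -2.6112
  x3: GS value = (-6 - (1)·2.1510 - (4)·-2.6112) / (9) = 0.2549;  x3 ← (1−ω)·0.4505 + ω·0.2549 = 0.1532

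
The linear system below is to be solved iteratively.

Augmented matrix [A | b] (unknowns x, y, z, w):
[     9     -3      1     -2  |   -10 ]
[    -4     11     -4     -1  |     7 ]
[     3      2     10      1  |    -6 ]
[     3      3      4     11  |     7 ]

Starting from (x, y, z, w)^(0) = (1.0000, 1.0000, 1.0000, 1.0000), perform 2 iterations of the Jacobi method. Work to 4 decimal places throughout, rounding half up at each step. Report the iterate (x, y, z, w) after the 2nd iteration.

Iteration 1:
  x = (-10 - (-3)·1.0000 - (1)·1.0000 - (-2)·1.0000) / (9) = -0.6667
  y = (7 - (-4)·1.0000 - (-4)·1.0000 - (-1)·1.0000) / (11) = 1.4545
  z = (-6 - (3)·1.0000 - (2)·1.0000 - (1)·1.0000) / (10) = -1.2000
  w = (7 - (3)·1.0000 - (3)·1.0000 - (4)·1.0000) / (11) = -0.2727
Iteration 2:
  x = (-10 - (-3)·1.4545 - (1)·-1.2000 - (-2)·-0.2727) / (9) = -0.5535
  y = (7 - (-4)·-0.6667 - (-4)·-1.2000 - (-1)·-0.2727) / (11) = -0.0672
  z = (-6 - (3)·-0.6667 - (2)·1.4545 - (1)·-0.2727) / (10) = -0.6636
  w = (7 - (3)·-0.6667 - (3)·1.4545 - (4)·-1.2000) / (11) = 0.8579

(-0.5535, -0.0672, -0.6636, 0.8579)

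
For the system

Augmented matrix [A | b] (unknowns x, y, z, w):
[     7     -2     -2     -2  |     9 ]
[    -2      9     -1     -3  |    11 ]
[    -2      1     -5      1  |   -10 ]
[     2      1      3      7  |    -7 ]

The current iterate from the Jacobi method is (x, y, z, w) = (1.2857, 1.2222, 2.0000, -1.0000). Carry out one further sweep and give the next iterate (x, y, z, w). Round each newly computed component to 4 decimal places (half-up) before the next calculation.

One sweep:
  x = (9 - (-2)·1.2222 - (-2)·2.0000 - (-2)·-1.0000) / (7) = 1.9206
  y = (11 - (-2)·1.2857 - (-1)·2.0000 - (-3)·-1.0000) / (9) = 1.3968
  z = (-10 - (-2)·1.2857 - (1)·1.2222 - (1)·-1.0000) / (-5) = 1.5302
  w = (-7 - (2)·1.2857 - (1)·1.2222 - (3)·2.0000) / (7) = -2.3991

(1.9206, 1.3968, 1.5302, -2.3991)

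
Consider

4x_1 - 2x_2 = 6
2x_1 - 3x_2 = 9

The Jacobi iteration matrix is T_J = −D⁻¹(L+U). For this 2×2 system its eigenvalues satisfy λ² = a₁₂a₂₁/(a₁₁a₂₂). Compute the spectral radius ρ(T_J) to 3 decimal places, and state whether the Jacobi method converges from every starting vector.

a₁₂a₂₁/(a₁₁a₂₂) = (-2)·(2) / ((4)·(-3)) = 0.333333
ρ = √|0.333333| = √0.333333 = 0.577
ρ < 1, so Jacobi converges

0.577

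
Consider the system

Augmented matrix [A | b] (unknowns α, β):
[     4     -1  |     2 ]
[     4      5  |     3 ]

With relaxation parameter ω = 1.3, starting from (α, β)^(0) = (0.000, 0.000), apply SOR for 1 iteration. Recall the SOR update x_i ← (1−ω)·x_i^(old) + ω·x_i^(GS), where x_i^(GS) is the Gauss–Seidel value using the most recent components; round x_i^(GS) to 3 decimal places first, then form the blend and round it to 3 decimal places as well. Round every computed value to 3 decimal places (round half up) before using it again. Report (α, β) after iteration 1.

(0.650, 0.104)

Iteration 1:
  α: GS value = (2 - (-1)·0.000) / (4) = 0.500;  α ← (1−ω)·0.000 + ω·0.500 = 0.650
  β: GS value = (3 - (4)·0.650) / (5) = 0.080;  β ← (1−ω)·0.000 + ω·0.080 = 0.104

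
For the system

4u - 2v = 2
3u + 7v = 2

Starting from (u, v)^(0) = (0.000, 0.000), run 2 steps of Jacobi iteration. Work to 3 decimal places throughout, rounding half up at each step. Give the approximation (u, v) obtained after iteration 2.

Iteration 1:
  u = (2 - (-2)·0.000) / (4) = 0.500
  v = (2 - (3)·0.000) / (7) = 0.286
Iteration 2:
  u = (2 - (-2)·0.286) / (4) = 0.643
  v = (2 - (3)·0.500) / (7) = 0.071

(0.643, 0.071)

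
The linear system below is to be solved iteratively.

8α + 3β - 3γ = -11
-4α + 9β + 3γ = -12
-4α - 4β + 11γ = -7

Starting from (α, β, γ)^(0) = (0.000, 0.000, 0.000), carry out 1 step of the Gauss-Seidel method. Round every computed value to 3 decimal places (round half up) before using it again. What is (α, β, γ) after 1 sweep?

Iteration 1:
  α = (-11 - (3)·0.000 - (-3)·0.000) / (8) = -1.375
  β = (-12 - (-4)·-1.375 - (3)·0.000) / (9) = -1.944
  γ = (-7 - (-4)·-1.375 - (-4)·-1.944) / (11) = -1.843

(-1.375, -1.944, -1.843)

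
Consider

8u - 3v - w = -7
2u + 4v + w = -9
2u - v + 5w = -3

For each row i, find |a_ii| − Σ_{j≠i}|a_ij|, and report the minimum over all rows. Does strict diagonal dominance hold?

row 1: |8| − (3+1) = 4
row 2: |4| − (2+1) = 1
row 3: |5| − (2+1) = 2
minimum over rows = 1 → strictly diagonally dominant (convergence guaranteed)

1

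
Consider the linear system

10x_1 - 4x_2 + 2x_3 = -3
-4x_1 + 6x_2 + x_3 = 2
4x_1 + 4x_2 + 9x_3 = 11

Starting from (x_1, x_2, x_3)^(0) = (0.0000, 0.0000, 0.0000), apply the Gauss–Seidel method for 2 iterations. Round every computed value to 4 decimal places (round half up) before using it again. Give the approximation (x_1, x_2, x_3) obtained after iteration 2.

Iteration 1:
  x_1 = (-3 - (-4)·0.0000 - (2)·0.0000) / (10) = -0.3000
  x_2 = (2 - (-4)·-0.3000 - (1)·0.0000) / (6) = 0.1333
  x_3 = (11 - (4)·-0.3000 - (4)·0.1333) / (9) = 1.2963
Iteration 2:
  x_1 = (-3 - (-4)·0.1333 - (2)·1.2963) / (10) = -0.5059
  x_2 = (2 - (-4)·-0.5059 - (1)·1.2963) / (6) = -0.2200
  x_3 = (11 - (4)·-0.5059 - (4)·-0.2200) / (9) = 1.5448

(-0.5059, -0.2200, 1.5448)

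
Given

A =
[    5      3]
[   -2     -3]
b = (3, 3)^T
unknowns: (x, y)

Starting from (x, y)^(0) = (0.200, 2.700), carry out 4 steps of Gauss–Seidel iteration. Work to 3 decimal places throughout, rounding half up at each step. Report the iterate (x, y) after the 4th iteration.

(1.807, -2.205)

Iteration 1:
  x = (3 - (3)·2.700) / (5) = -1.020
  y = (3 - (-2)·-1.020) / (-3) = -0.320
Iteration 2:
  x = (3 - (3)·-0.320) / (5) = 0.792
  y = (3 - (-2)·0.792) / (-3) = -1.528
Iteration 3:
  x = (3 - (3)·-1.528) / (5) = 1.517
  y = (3 - (-2)·1.517) / (-3) = -2.011
Iteration 4:
  x = (3 - (3)·-2.011) / (5) = 1.807
  y = (3 - (-2)·1.807) / (-3) = -2.205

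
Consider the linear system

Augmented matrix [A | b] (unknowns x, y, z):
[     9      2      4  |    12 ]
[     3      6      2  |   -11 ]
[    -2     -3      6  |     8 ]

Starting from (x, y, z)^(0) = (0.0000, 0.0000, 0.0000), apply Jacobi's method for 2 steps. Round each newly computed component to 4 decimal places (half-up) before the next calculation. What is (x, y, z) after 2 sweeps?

(1.1482, -2.9444, 0.8611)

Iteration 1:
  x = (12 - (2)·0.0000 - (4)·0.0000) / (9) = 1.3333
  y = (-11 - (3)·0.0000 - (2)·0.0000) / (6) = -1.8333
  z = (8 - (-2)·0.0000 - (-3)·0.0000) / (6) = 1.3333
Iteration 2:
  x = (12 - (2)·-1.8333 - (4)·1.3333) / (9) = 1.1482
  y = (-11 - (3)·1.3333 - (2)·1.3333) / (6) = -2.9444
  z = (8 - (-2)·1.3333 - (-3)·-1.8333) / (6) = 0.8611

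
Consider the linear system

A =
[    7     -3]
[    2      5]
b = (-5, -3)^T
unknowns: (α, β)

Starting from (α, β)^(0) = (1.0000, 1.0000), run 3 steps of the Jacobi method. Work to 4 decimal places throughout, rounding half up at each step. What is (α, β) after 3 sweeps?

(-0.9224, -0.1428)

Iteration 1:
  α = (-5 - (-3)·1.0000) / (7) = -0.2857
  β = (-3 - (2)·1.0000) / (5) = -1.0000
Iteration 2:
  α = (-5 - (-3)·-1.0000) / (7) = -1.1429
  β = (-3 - (2)·-0.2857) / (5) = -0.4857
Iteration 3:
  α = (-5 - (-3)·-0.4857) / (7) = -0.9224
  β = (-3 - (2)·-1.1429) / (5) = -0.1428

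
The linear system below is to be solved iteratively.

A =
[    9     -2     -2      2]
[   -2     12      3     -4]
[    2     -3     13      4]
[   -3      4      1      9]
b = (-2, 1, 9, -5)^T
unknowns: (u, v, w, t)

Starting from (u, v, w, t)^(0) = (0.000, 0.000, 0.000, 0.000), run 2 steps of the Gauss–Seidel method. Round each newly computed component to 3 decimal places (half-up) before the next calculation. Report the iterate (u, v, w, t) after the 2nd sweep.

(0.114, -0.326, 0.825, -0.464)

Iteration 1:
  u = (-2 - (-2)·0.000 - (-2)·0.000 - (2)·0.000) / (9) = -0.222
  v = (1 - (-2)·-0.222 - (3)·0.000 - (-4)·0.000) / (12) = 0.046
  w = (9 - (2)·-0.222 - (-3)·0.046 - (4)·0.000) / (13) = 0.737
  t = (-5 - (-3)·-0.222 - (4)·0.046 - (1)·0.737) / (9) = -0.732
Iteration 2:
  u = (-2 - (-2)·0.046 - (-2)·0.737 - (2)·-0.732) / (9) = 0.114
  v = (1 - (-2)·0.114 - (3)·0.737 - (-4)·-0.732) / (12) = -0.326
  w = (9 - (2)·0.114 - (-3)·-0.326 - (4)·-0.732) / (13) = 0.825
  t = (-5 - (-3)·0.114 - (4)·-0.326 - (1)·0.825) / (9) = -0.464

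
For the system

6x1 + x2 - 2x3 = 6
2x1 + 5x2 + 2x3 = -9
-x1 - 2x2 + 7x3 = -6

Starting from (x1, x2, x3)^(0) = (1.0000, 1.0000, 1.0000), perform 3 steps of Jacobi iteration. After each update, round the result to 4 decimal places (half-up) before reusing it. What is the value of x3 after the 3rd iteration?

-1.2714

Iteration 1:
  x1 = (6 - (1)·1.0000 - (-2)·1.0000) / (6) = 1.1667
  x2 = (-9 - (2)·1.0000 - (2)·1.0000) / (5) = -2.6000
  x3 = (-6 - (-1)·1.0000 - (-2)·1.0000) / (7) = -0.4286
Iteration 2:
  x1 = (6 - (1)·-2.6000 - (-2)·-0.4286) / (6) = 1.2905
  x2 = (-9 - (2)·1.1667 - (2)·-0.4286) / (5) = -2.0952
  x3 = (-6 - (-1)·1.1667 - (-2)·-2.6000) / (7) = -1.4333
Iteration 3:
  x1 = (6 - (1)·-2.0952 - (-2)·-1.4333) / (6) = 0.8714
  x2 = (-9 - (2)·1.2905 - (2)·-1.4333) / (5) = -1.7429
  x3 = (-6 - (-1)·1.2905 - (-2)·-2.0952) / (7) = -1.2714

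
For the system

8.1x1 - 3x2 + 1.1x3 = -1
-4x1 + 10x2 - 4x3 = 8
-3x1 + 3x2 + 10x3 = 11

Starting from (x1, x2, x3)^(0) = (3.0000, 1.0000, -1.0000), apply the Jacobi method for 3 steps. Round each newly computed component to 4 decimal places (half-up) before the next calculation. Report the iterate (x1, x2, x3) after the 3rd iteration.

(0.3816, 1.1892, 0.6816)

Iteration 1:
  x1 = (-1 - (-3)·1.0000 - (1.1)·-1.0000) / (8.1) = 0.3827
  x2 = (8 - (-4)·3.0000 - (-4)·-1.0000) / (10) = 1.6000
  x3 = (11 - (-3)·3.0000 - (3)·1.0000) / (10) = 1.7000
Iteration 2:
  x1 = (-1 - (-3)·1.6000 - (1.1)·1.7000) / (8.1) = 0.2383
  x2 = (8 - (-4)·0.3827 - (-4)·1.7000) / (10) = 1.6331
  x3 = (11 - (-3)·0.3827 - (3)·1.6000) / (10) = 0.7348
Iteration 3:
  x1 = (-1 - (-3)·1.6331 - (1.1)·0.7348) / (8.1) = 0.3816
  x2 = (8 - (-4)·0.2383 - (-4)·0.7348) / (10) = 1.1892
  x3 = (11 - (-3)·0.2383 - (3)·1.6331) / (10) = 0.6816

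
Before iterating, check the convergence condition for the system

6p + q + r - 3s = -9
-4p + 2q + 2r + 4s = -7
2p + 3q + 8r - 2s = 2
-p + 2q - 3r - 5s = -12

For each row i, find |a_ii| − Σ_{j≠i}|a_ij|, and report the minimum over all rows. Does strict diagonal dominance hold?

row 1: |6| − (1+1+3) = 1
row 2: |2| − (4+2+4) = -8
row 3: |8| − (2+3+2) = 1
row 4: |-5| − (1+2+3) = -1
minimum over rows = -8 → not strictly diagonally dominant

-8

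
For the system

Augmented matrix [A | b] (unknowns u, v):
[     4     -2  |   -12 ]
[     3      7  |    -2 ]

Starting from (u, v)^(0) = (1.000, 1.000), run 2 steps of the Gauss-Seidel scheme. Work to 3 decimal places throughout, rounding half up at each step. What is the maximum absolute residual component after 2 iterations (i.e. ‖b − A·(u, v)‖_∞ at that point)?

0.092

Iteration 1:
  u = (-12 - (-2)·1.000) / (4) = -2.500
  v = (-2 - (3)·-2.500) / (7) = 0.786
Iteration 2:
  u = (-12 - (-2)·0.786) / (4) = -2.607
  v = (-2 - (3)·-2.607) / (7) = 0.832
Residual b − A·x = (0.092, -0.003); ∞-norm = 0.092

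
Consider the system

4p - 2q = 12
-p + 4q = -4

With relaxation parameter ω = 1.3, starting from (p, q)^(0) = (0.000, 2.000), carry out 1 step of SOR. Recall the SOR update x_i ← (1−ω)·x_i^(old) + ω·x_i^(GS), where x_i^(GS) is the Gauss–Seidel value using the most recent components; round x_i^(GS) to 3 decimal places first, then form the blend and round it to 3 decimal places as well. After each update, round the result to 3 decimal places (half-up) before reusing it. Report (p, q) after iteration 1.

Iteration 1:
  p: GS value = (12 - (-2)·2.000) / (4) = 4.000;  p ← (1−ω)·0.000 + ω·4.000 = 5.200
  q: GS value = (-4 - (-1)·5.200) / (4) = 0.300;  q ← (1−ω)·2.000 + ω·0.300 = -0.210

(5.200, -0.210)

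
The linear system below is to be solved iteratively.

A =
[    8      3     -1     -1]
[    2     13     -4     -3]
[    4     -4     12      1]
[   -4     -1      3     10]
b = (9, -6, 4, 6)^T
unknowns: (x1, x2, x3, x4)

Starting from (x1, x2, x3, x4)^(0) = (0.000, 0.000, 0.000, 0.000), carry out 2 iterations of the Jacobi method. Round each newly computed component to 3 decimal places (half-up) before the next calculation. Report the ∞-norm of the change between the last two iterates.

0.579

Iteration 1:
  x1 = (9 - (3)·0.000 - (-1)·0.000 - (-1)·0.000) / (8) = 1.125
  x2 = (-6 - (2)·0.000 - (-4)·0.000 - (-3)·0.000) / (13) = -0.462
  x3 = (4 - (4)·0.000 - (-4)·0.000 - (1)·0.000) / (12) = 0.333
  x4 = (6 - (-4)·0.000 - (-1)·0.000 - (3)·0.000) / (10) = 0.600
Iteration 2:
  x1 = (9 - (3)·-0.462 - (-1)·0.333 - (-1)·0.600) / (8) = 1.415
  x2 = (-6 - (2)·1.125 - (-4)·0.333 - (-3)·0.600) / (13) = -0.394
  x3 = (4 - (4)·1.125 - (-4)·-0.462 - (1)·0.600) / (12) = -0.246
  x4 = (6 - (-4)·1.125 - (-1)·-0.462 - (3)·0.333) / (10) = 0.904
Change: (0.290, 0.068, -0.579, 0.304) → max |·| = 0.579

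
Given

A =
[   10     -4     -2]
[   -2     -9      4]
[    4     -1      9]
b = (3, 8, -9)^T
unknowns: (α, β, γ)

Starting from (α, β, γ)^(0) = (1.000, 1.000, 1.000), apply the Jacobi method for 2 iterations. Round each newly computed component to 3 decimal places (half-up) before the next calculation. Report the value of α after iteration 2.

Iteration 1:
  α = (3 - (-4)·1.000 - (-2)·1.000) / (10) = 0.900
  β = (8 - (-2)·1.000 - (4)·1.000) / (-9) = -0.667
  γ = (-9 - (4)·1.000 - (-1)·1.000) / (9) = -1.333
Iteration 2:
  α = (3 - (-4)·-0.667 - (-2)·-1.333) / (10) = -0.233
  β = (8 - (-2)·0.900 - (4)·-1.333) / (-9) = -1.681
  γ = (-9 - (4)·0.900 - (-1)·-0.667) / (9) = -1.474

-0.233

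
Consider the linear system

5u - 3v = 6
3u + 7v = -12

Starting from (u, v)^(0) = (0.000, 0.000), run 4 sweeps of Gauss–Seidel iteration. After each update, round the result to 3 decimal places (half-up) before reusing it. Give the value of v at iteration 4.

-1.765

Iteration 1:
  u = (6 - (-3)·0.000) / (5) = 1.200
  v = (-12 - (3)·1.200) / (7) = -2.229
Iteration 2:
  u = (6 - (-3)·-2.229) / (5) = -0.137
  v = (-12 - (3)·-0.137) / (7) = -1.656
Iteration 3:
  u = (6 - (-3)·-1.656) / (5) = 0.206
  v = (-12 - (3)·0.206) / (7) = -1.803
Iteration 4:
  u = (6 - (-3)·-1.803) / (5) = 0.118
  v = (-12 - (3)·0.118) / (7) = -1.765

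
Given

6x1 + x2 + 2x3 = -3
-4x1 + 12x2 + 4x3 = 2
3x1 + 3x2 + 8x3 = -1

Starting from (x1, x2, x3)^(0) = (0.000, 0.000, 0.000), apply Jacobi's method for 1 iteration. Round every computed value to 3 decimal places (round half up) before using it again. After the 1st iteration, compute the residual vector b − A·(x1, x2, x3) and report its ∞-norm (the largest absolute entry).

1.504

Iteration 1:
  x1 = (-3 - (1)·0.000 - (2)·0.000) / (6) = -0.500
  x2 = (2 - (-4)·0.000 - (4)·0.000) / (12) = 0.167
  x3 = (-1 - (3)·0.000 - (3)·0.000) / (8) = -0.125
Residual b − A·x = (0.083, -1.504, 0.999); ∞-norm = 1.504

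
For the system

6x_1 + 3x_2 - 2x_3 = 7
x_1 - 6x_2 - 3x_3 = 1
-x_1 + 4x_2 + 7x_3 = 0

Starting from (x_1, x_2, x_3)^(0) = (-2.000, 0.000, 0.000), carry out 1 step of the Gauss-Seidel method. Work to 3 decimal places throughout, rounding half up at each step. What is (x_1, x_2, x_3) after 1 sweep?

(1.167, 0.028, 0.151)

Iteration 1:
  x_1 = (7 - (3)·0.000 - (-2)·0.000) / (6) = 1.167
  x_2 = (1 - (1)·1.167 - (-3)·0.000) / (-6) = 0.028
  x_3 = (0 - (-1)·1.167 - (4)·0.028) / (7) = 0.151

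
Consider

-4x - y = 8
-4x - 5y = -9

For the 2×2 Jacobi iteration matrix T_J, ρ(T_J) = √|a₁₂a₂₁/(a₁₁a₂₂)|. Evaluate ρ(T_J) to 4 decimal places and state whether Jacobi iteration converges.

0.4472

a₁₂a₂₁/(a₁₁a₂₂) = (-1)·(-4) / ((-4)·(-5)) = 0.200000
ρ = √|0.200000| = √0.200000 = 0.4472
ρ < 1, so Jacobi converges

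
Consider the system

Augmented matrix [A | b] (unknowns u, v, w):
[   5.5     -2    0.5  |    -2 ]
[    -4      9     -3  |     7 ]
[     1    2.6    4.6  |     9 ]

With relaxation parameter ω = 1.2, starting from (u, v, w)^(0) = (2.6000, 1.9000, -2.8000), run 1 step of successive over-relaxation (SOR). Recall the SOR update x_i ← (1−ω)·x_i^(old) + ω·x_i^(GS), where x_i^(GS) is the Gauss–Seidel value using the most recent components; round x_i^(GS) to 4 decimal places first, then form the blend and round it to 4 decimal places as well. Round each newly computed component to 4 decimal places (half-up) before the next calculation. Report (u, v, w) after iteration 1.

Iteration 1:
  u: GS value = (-2 - (-2)·1.9000 - (0.5)·-2.8000) / (5.5) = 0.5818;  u ← (1−ω)·2.6000 + ω·0.5818 = 0.1782
  v: GS value = (7 - (-4)·0.1782 - (-3)·-2.8000) / (9) = -0.0764;  v ← (1−ω)·1.9000 + ω·-0.0764 = -0.4717
  w: GS value = (9 - (1)·0.1782 - (2.6)·-0.4717) / (4.6) = 2.1844;  w ← (1−ω)·-2.8000 + ω·2.1844 = 3.1813

(0.1782, -0.4717, 3.1813)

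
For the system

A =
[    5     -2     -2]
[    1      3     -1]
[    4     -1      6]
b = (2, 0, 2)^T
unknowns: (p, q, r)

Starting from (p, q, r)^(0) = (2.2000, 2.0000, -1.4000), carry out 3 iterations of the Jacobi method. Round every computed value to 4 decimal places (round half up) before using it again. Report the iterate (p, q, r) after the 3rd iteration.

(0.0907, 0.0356, 0.5200)

Iteration 1:
  p = (2 - (-2)·2.0000 - (-2)·-1.4000) / (5) = 0.6400
  q = (0 - (1)·2.2000 - (-1)·-1.4000) / (3) = -1.2000
  r = (2 - (4)·2.2000 - (-1)·2.0000) / (6) = -0.8000
Iteration 2:
  p = (2 - (-2)·-1.2000 - (-2)·-0.8000) / (5) = -0.4000
  q = (0 - (1)·0.6400 - (-1)·-0.8000) / (3) = -0.4800
  r = (2 - (4)·0.6400 - (-1)·-1.2000) / (6) = -0.2933
Iteration 3:
  p = (2 - (-2)·-0.4800 - (-2)·-0.2933) / (5) = 0.0907
  q = (0 - (1)·-0.4000 - (-1)·-0.2933) / (3) = 0.0356
  r = (2 - (4)·-0.4000 - (-1)·-0.4800) / (6) = 0.5200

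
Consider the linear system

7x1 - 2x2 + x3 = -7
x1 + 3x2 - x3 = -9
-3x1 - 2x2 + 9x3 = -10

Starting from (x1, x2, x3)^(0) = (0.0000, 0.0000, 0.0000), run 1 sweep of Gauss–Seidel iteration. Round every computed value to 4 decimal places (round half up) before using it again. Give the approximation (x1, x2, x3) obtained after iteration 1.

Iteration 1:
  x1 = (-7 - (-2)·0.0000 - (1)·0.0000) / (7) = -1.0000
  x2 = (-9 - (1)·-1.0000 - (-1)·0.0000) / (3) = -2.6667
  x3 = (-10 - (-3)·-1.0000 - (-2)·-2.6667) / (9) = -2.0370

(-1.0000, -2.6667, -2.0370)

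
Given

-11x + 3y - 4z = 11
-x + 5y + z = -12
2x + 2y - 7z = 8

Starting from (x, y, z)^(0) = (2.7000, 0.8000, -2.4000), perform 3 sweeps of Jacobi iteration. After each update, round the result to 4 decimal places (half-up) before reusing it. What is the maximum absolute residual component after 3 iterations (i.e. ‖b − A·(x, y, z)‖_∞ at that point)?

Iteration 1:
  x = (11 - (3)·0.8000 - (-4)·-2.4000) / (-11) = 0.0909
  y = (-12 - (-1)·2.7000 - (1)·-2.4000) / (5) = -1.3800
  z = (8 - (2)·2.7000 - (2)·0.8000) / (-7) = -0.1429
Iteration 2:
  x = (11 - (3)·-1.3800 - (-4)·-0.1429) / (-11) = -1.3244
  y = (-12 - (-1)·0.0909 - (1)·-0.1429) / (5) = -2.3532
  z = (8 - (2)·0.0909 - (2)·-1.3800) / (-7) = -1.5112
Iteration 3:
  x = (11 - (3)·-2.3532 - (-4)·-1.5112) / (-11) = -1.0923
  y = (-12 - (-1)·-1.3244 - (1)·-1.5112) / (5) = -2.3626
  z = (8 - (2)·-1.3244 - (2)·-2.3532) / (-7) = -2.1936
Residual b − A·x = (-2.7019, 0.9143, -0.4454); ∞-norm = 2.7019

2.7019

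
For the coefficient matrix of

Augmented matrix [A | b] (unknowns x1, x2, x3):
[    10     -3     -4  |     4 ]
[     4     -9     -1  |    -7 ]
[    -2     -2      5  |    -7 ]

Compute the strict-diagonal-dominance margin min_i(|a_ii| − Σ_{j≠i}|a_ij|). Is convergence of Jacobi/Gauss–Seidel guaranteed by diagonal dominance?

row 1: |10| − (3+4) = 3
row 2: |-9| − (4+1) = 4
row 3: |5| − (2+2) = 1
minimum over rows = 1 → strictly diagonally dominant (convergence guaranteed)

1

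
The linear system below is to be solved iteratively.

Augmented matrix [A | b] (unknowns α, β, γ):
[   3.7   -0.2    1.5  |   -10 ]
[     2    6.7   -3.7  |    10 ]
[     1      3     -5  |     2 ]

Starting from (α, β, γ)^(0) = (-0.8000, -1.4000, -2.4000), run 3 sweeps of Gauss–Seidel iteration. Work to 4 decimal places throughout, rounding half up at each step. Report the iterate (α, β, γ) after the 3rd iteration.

(-2.7255, 2.4889, 0.5482)

Iteration 1:
  α = (-10 - (-0.2)·-1.4000 - (1.5)·-2.4000) / (3.7) = -1.8054
  β = (10 - (2)·-1.8054 - (-3.7)·-2.4000) / (6.7) = 0.7061
  γ = (2 - (1)·-1.8054 - (3)·0.7061) / (-5) = -0.3374
Iteration 2:
  α = (-10 - (-0.2)·0.7061 - (1.5)·-0.3374) / (3.7) = -2.5278
  β = (10 - (2)·-2.5278 - (-3.7)·-0.3374) / (6.7) = 2.0608
  γ = (2 - (1)·-2.5278 - (3)·2.0608) / (-5) = 0.3309
Iteration 3:
  α = (-10 - (-0.2)·2.0608 - (1.5)·0.3309) / (3.7) = -2.7255
  β = (10 - (2)·-2.7255 - (-3.7)·0.3309) / (6.7) = 2.4889
  γ = (2 - (1)·-2.7255 - (3)·2.4889) / (-5) = 0.5482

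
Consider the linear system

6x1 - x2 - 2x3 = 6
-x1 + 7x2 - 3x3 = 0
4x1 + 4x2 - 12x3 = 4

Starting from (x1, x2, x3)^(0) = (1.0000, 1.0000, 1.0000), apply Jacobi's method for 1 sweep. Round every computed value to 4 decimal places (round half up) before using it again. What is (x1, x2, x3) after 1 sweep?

Iteration 1:
  x1 = (6 - (-1)·1.0000 - (-2)·1.0000) / (6) = 1.5000
  x2 = (0 - (-1)·1.0000 - (-3)·1.0000) / (7) = 0.5714
  x3 = (4 - (4)·1.0000 - (4)·1.0000) / (-12) = 0.3333

(1.5000, 0.5714, 0.3333)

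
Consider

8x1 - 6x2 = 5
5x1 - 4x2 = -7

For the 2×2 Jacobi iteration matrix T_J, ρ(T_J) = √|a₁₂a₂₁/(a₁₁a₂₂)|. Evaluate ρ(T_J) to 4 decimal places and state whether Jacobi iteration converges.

a₁₂a₂₁/(a₁₁a₂₂) = (-6)·(5) / ((8)·(-4)) = 0.937500
ρ = √|0.937500| = √0.937500 = 0.9682
ρ < 1, so Jacobi converges

0.9682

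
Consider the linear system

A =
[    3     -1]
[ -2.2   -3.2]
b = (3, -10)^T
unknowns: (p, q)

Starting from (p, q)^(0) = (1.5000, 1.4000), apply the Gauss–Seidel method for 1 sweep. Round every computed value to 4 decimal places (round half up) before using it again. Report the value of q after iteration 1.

Iteration 1:
  p = (3 - (-1)·1.4000) / (3) = 1.4667
  q = (-10 - (-2.2)·1.4667) / (-3.2) = 2.1166

2.1166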